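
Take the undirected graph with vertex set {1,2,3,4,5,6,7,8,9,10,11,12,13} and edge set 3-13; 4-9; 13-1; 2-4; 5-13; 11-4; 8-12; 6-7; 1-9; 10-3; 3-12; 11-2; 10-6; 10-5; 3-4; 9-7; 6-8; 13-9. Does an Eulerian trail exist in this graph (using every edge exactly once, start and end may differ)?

Degrees: 1:2, 2:2, 3:4, 4:4, 5:2, 6:3, 7:2, 8:2, 9:4, 10:3, 11:2, 12:2, 13:4
Odd-degree vertices: 6, 10 (2 total).
With 2 odd-degree vertices and all edges in one connected piece, an Eulerian trail exists (from 6 to 10).

Yes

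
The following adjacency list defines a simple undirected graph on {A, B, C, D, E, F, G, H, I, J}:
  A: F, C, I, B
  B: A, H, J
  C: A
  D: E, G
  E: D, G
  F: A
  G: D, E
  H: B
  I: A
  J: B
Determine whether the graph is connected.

No

Component: {D, E, G}
Component: {A, B, C, F, H, I, J}
There are 2 separate components, so the graph is not connected.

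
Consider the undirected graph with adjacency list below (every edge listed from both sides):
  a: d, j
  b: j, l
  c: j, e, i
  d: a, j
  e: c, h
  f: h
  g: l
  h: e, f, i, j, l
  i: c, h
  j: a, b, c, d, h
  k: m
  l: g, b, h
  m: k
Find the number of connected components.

2

Component: {k, m}
Component: {a, b, c, d, e, f, g, h, i, j, l}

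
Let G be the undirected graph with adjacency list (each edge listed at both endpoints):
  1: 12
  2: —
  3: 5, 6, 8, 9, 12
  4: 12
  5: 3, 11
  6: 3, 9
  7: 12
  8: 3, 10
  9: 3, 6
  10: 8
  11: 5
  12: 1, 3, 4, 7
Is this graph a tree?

No

|V| = 12, |E| = 11.
It is not connected, so it is not a tree.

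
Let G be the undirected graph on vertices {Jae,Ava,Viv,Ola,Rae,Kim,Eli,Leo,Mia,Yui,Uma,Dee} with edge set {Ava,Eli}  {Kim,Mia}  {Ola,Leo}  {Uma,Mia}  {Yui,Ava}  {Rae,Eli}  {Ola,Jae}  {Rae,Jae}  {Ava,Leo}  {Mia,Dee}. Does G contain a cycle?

The graph has 12 vertices, 10 edges, and 3 connected components.
One cycle is Jae-Rae-Eli-Ava-Leo-Ola-Jae.

Yes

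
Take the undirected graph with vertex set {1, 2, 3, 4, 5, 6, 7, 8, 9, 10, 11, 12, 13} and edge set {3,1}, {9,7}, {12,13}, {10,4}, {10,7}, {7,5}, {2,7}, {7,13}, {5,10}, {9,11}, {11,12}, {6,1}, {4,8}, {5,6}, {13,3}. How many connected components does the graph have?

1

Component: {1, 2, 3, 4, 5, 6, 7, 8, 9, 10, 11, 12, 13}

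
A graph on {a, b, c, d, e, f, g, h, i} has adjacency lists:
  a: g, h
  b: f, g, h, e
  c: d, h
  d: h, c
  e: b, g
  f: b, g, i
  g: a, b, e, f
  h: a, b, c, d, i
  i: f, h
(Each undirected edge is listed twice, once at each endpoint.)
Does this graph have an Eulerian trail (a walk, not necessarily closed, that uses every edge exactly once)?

Yes

Degrees: a:2, b:4, c:2, d:2, e:2, f:3, g:4, h:5, i:2
Odd-degree vertices: f, h (2 total).
The non-isolated vertices are connected and exactly 2 have odd degree, so an Eulerian trail exists (from f to h).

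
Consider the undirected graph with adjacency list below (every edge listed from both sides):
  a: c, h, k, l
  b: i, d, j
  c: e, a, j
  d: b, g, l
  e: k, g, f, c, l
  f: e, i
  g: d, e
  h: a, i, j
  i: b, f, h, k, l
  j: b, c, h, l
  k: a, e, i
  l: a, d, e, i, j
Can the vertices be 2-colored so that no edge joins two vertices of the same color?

Yes

Color {b, c, f, g, h, k, l} black and {a, d, e, i, j} white. No edge joins two same-colored vertices, so the graph is bipartite.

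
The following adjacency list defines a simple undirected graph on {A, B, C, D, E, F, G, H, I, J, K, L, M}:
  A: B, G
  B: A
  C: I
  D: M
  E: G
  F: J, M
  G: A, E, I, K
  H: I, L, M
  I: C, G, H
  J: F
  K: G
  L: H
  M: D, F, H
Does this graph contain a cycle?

No

The graph has 13 vertices, 12 edges, and 1 connected component.
Since 12 = 13 - 1, the graph is a forest and contains no cycle.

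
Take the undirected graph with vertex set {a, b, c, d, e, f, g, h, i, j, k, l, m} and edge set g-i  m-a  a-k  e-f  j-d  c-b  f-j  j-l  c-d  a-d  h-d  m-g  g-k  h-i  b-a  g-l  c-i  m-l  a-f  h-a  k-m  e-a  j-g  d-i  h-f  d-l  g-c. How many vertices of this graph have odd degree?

Degrees: a:7, b:2, c:4, d:6, e:2, f:4, g:6, h:4, i:4, j:4, k:3, l:4, m:4
Odd-degree vertices: a, k.

2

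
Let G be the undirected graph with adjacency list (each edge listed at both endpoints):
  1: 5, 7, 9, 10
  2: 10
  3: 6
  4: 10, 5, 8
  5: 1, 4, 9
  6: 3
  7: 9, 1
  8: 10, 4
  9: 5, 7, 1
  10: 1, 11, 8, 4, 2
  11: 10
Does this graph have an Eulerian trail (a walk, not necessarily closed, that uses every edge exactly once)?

Degrees: 1:4, 2:1, 3:1, 4:3, 5:3, 6:1, 7:2, 8:2, 9:3, 10:5, 11:1
Odd-degree vertices: 2, 3, 4, 5, 6, 9, 10, 11 (8 total).
With 8 odd-degree vertices (more than two), no single trail can use every edge.

No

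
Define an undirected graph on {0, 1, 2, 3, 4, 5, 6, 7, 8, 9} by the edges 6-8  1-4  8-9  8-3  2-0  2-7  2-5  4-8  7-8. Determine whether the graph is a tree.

The graph has 10 vertices and 9 edges.
Connected and |E| = |V| - 1, which characterizes a tree.

Yes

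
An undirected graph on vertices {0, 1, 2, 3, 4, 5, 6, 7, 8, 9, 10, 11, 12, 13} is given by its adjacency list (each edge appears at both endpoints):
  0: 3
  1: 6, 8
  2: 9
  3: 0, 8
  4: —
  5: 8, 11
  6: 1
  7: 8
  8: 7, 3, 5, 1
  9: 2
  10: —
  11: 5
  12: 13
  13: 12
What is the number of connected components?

5

Component: {4}
Component: {10}
Component: {2, 9}
Component: {12, 13}
Component: {0, 1, 3, 5, 6, 7, 8, 11}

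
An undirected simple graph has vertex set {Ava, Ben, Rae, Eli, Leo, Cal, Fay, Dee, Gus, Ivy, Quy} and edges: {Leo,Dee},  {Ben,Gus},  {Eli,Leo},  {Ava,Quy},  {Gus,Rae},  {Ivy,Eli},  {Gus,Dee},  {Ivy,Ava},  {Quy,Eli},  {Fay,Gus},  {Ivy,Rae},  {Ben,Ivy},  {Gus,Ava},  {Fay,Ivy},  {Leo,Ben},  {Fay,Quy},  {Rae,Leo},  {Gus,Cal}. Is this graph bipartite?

Yes

A valid 2-coloring puts {Leo, Gus, Ivy, Quy} on one side and {Ava, Ben, Rae, Eli, Cal, Fay, Dee} on the other; every edge crosses between the two sides.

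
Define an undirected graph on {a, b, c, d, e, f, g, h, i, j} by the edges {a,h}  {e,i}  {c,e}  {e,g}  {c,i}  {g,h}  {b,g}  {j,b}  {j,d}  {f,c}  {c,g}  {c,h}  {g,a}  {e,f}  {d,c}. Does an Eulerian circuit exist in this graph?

No

Degrees: a:2, b:2, c:6, d:2, e:4, f:2, g:5, h:3, i:2, j:2
g, h have odd degree; an Eulerian circuit needs every degree to be even, so none exists.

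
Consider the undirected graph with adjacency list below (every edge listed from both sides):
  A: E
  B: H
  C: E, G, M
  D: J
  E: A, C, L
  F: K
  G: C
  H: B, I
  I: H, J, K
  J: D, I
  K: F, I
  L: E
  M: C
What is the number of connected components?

Component: {A, C, E, G, L, M}
Component: {B, D, F, H, I, J, K}

2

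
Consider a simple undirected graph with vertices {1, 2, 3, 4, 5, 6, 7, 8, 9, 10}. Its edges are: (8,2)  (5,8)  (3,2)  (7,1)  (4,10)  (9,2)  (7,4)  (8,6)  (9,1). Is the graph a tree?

Yes

The graph has 10 vertices and 9 edges.
It is connected with exactly 9 edges, hence acyclic — it is a tree.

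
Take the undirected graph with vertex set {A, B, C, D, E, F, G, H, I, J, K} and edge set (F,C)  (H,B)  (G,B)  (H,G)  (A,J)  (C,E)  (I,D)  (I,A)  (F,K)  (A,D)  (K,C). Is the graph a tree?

No

|V| = 11, |E| = 11.
It is not connected, so it is not a tree.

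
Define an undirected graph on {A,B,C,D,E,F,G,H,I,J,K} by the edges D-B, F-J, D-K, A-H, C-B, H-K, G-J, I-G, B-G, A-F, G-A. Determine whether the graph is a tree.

The graph has 11 vertices and 11 edges.
It splits into 2 components, so it cannot be a tree.

No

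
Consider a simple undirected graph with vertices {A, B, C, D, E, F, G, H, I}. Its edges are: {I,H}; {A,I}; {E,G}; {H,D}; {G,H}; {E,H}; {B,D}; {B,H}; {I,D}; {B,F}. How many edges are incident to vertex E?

Neighbors of E: G, H.

2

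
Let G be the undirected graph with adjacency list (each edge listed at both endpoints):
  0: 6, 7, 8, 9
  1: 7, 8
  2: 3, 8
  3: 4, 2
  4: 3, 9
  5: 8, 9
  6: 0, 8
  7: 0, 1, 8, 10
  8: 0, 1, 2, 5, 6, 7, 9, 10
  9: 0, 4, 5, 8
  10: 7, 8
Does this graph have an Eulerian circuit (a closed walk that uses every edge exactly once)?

Yes

Degrees: 0:4, 1:2, 2:2, 3:2, 4:2, 5:2, 6:2, 7:4, 8:8, 9:4, 10:2
All degrees are even and the non-isolated vertices are connected — an Eulerian circuit exists.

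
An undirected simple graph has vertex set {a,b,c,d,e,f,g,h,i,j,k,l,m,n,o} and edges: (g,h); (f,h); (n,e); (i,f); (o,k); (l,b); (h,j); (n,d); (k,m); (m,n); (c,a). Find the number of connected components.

Component: {a, c}
Component: {b, l}
Component: {f, g, h, i, j}
Component: {d, e, k, m, n, o}

4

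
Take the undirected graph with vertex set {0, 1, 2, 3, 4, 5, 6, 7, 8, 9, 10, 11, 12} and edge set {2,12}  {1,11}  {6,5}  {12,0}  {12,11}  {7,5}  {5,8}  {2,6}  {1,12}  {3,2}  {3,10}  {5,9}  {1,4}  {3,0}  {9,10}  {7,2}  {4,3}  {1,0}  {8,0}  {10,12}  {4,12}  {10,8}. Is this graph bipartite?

The cycle 0-1-12-0 has length 3, which is odd, so the graph is not bipartite.

No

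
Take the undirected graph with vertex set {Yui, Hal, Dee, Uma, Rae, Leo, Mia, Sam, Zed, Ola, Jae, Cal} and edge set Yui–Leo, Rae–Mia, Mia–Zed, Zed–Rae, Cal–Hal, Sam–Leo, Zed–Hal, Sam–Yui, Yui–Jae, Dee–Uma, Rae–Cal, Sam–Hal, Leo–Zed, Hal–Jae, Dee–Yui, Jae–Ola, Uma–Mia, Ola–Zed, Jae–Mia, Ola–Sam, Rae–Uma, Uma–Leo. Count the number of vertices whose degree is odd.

2

Degrees: Yui:4, Hal:4, Dee:2, Uma:4, Rae:4, Leo:4, Mia:4, Sam:4, Zed:5, Ola:3, Jae:4, Cal:2
Odd-degree vertices: Zed, Ola.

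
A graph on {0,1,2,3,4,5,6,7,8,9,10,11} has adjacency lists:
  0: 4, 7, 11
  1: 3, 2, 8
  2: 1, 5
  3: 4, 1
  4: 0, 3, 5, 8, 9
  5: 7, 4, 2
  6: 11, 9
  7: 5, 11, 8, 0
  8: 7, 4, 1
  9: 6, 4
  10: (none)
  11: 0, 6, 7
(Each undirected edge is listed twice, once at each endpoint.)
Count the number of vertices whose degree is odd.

Degrees: 0:3, 1:3, 2:2, 3:2, 4:5, 5:3, 6:2, 7:4, 8:3, 9:2, 10:0, 11:3
Odd-degree vertices: 0, 1, 4, 5, 8, 11.

6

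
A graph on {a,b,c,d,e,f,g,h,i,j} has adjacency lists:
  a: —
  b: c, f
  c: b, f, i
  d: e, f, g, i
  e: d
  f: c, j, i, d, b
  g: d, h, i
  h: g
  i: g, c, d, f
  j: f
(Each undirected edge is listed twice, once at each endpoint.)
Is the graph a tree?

The graph has 10 vertices and 12 edges.
It is not connected, so it is not a tree.

No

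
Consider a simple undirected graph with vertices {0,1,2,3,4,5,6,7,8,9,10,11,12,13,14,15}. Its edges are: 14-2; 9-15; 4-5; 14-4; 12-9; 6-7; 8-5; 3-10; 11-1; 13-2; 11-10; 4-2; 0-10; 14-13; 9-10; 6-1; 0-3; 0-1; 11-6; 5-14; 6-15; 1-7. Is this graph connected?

No

Component: {2, 4, 5, 8, 13, 14}
Component: {0, 1, 3, 6, 7, 9, 10, 11, 12, 15}
No edge joins these 2 groups, so the graph is disconnected.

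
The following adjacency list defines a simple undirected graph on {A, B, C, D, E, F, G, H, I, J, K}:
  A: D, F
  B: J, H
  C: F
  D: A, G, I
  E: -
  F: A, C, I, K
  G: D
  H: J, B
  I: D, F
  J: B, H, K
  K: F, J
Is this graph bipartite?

No

H-B-J-H is an odd cycle (length 3), and a bipartite graph can contain only even cycles.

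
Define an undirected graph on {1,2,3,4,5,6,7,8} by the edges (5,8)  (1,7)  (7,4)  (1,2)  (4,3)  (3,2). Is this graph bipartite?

No

1-2-3-4-7-1 is an odd cycle (length 5), and a bipartite graph can contain only even cycles.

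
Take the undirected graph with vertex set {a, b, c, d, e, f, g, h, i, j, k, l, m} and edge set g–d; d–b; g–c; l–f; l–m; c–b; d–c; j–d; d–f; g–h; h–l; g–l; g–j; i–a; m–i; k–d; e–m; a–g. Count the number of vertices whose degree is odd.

Degrees: a:2, b:2, c:3, d:6, e:1, f:2, g:6, h:2, i:2, j:2, k:1, l:4, m:3
Odd-degree vertices: c, e, k, m.

4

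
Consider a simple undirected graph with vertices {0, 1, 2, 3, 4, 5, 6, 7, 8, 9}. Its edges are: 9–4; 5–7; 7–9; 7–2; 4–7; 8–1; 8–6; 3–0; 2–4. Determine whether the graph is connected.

No

Component: {0, 3}
Component: {1, 6, 8}
Component: {2, 4, 5, 7, 9}
No edge joins these 3 groups, so the graph is disconnected.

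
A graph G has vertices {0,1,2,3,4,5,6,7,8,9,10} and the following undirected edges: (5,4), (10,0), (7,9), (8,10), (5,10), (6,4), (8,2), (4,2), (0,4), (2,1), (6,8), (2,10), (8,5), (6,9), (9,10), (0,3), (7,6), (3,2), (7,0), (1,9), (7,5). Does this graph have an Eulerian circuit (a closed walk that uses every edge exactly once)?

No

Degrees: 0:4, 1:2, 2:5, 3:2, 4:4, 5:4, 6:4, 7:4, 8:4, 9:4, 10:5
2, 10 have odd degree; an Eulerian circuit needs every degree to be even, so none exists.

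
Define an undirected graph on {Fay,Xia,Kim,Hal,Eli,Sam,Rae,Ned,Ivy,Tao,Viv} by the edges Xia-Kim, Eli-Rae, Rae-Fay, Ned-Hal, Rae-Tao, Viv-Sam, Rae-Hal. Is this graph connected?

Component: {Ivy}
Component: {Xia, Kim}
Component: {Sam, Viv}
Component: {Fay, Hal, Eli, Rae, Ned, Tao}
There are 4 separate components, so the graph is not connected.

No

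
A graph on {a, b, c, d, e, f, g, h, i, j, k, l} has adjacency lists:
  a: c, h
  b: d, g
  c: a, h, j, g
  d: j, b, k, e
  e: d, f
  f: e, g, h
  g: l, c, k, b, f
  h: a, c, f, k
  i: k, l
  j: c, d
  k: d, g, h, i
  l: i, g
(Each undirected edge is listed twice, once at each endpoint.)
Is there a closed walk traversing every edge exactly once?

Degrees: a:2, b:2, c:4, d:4, e:2, f:3, g:5, h:4, i:2, j:2, k:4, l:2
f, g have odd degree; an Eulerian circuit needs every degree to be even, so none exists.

No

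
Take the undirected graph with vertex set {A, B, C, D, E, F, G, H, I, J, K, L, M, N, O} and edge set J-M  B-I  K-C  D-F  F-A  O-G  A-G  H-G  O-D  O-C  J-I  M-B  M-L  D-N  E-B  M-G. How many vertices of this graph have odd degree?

8

Degrees: A:2, B:3, C:2, D:3, E:1, F:2, G:4, H:1, I:2, J:2, K:1, L:1, M:4, N:1, O:3
Odd-degree vertices: B, D, E, H, K, L, N, O.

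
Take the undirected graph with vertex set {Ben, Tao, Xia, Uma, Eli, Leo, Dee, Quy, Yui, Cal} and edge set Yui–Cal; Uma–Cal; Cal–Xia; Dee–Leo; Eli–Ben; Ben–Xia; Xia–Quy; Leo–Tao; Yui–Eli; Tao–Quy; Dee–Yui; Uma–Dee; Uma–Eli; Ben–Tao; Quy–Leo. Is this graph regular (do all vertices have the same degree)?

Yes

Degrees: Ben:3, Tao:3, Xia:3, Uma:3, Eli:3, Leo:3, Dee:3, Quy:3, Yui:3, Cal:3
Every vertex has degree 3, so the graph is 3-regular.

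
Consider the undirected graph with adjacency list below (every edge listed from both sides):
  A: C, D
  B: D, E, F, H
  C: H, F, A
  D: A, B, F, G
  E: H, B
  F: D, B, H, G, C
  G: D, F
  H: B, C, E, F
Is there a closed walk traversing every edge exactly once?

No

Degrees: A:2, B:4, C:3, D:4, E:2, F:5, G:2, H:4
Vertices with odd degree: C, F. An Eulerian circuit requires all degrees even.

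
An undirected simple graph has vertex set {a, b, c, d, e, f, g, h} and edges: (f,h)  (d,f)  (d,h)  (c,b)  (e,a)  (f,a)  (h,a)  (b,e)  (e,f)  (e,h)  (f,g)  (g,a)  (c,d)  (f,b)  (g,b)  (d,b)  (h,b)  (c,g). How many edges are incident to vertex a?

Neighbors of a: e, f, g, h.

4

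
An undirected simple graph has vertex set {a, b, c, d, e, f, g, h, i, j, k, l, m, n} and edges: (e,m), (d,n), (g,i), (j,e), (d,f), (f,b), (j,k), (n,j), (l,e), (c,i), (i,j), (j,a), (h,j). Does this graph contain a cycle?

The graph has 14 vertices, 13 edges, and 1 connected component.
A forest on 14 vertices with 1 component has exactly 13 edges, which matches — so no cycle.

No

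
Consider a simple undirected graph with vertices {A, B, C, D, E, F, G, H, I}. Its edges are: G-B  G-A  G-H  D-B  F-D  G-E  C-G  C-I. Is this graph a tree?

Yes

The graph has 9 vertices and 8 edges.
Connected and |E| = |V| - 1, which characterizes a tree.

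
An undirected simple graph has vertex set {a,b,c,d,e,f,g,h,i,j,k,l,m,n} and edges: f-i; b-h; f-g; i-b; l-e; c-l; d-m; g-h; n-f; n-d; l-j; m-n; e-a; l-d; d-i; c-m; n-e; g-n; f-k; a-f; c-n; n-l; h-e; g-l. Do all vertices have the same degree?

No

Degrees: a:2, b:2, c:3, d:4, e:4, f:5, g:4, h:3, i:3, j:1, k:1, l:6, m:3, n:7
Vertex j has degree 1 while n has degree 7, so the graph is not regular.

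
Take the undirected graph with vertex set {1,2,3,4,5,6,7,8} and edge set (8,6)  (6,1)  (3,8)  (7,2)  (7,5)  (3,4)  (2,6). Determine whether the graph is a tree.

Yes

The graph has 8 vertices and 7 edges.
It is connected with exactly 7 edges, hence acyclic — it is a tree.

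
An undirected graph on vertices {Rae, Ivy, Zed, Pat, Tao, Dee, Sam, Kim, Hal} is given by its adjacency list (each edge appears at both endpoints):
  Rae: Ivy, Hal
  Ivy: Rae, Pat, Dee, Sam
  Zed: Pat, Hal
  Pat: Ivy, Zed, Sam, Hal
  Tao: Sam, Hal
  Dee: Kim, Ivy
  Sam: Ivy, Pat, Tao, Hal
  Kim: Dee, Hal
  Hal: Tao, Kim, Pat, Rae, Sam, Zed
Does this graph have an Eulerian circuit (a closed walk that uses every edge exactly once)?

Degrees: Rae:2, Ivy:4, Zed:2, Pat:4, Tao:2, Dee:2, Sam:4, Kim:2, Hal:6
All degrees are even and the non-isolated vertices are connected — an Eulerian circuit exists.

Yes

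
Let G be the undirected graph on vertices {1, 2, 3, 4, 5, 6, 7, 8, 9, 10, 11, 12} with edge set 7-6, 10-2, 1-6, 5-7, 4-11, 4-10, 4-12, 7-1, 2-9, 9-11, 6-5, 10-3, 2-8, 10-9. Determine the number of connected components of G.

2

Component: {1, 5, 6, 7}
Component: {2, 3, 4, 8, 9, 10, 11, 12}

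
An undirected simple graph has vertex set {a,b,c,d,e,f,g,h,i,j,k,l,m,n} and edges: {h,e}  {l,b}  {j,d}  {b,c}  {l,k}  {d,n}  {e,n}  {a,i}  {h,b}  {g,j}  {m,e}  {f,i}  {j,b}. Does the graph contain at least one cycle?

Yes

The graph has 14 vertices, 13 edges, and 2 connected components.
Since 13 > 14 - 2, a cycle must exist; for instance b-j-d-n-e-h-b.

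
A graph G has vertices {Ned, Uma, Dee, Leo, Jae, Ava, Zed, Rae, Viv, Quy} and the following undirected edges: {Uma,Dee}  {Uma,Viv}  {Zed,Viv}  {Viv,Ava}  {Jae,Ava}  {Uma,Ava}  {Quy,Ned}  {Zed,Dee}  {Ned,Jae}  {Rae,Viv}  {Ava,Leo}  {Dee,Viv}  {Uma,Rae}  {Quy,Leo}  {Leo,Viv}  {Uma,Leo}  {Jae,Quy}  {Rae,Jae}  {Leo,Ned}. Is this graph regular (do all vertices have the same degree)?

Degrees: Ned:3, Uma:5, Dee:3, Leo:5, Jae:4, Ava:4, Zed:2, Rae:3, Viv:6, Quy:3
Degrees are not all equal (e.g. deg(Zed)=2 but deg(Viv)=6); not regular.

No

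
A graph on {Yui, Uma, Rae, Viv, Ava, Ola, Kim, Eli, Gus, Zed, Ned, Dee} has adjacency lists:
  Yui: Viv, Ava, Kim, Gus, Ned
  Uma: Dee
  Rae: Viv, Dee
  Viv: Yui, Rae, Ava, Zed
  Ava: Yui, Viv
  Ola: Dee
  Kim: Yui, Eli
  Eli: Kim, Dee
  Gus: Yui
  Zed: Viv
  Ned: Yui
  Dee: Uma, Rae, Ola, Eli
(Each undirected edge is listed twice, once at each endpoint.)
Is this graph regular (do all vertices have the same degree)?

No

Degrees: Yui:5, Uma:1, Rae:2, Viv:4, Ava:2, Ola:1, Kim:2, Eli:2, Gus:1, Zed:1, Ned:1, Dee:4
Degrees are not all equal (e.g. deg(Uma)=1 but deg(Yui)=5); not regular.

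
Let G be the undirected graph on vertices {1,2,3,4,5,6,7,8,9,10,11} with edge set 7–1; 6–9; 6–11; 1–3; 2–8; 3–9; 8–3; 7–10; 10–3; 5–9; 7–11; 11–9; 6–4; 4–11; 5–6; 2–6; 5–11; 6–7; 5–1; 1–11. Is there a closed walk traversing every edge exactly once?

Yes

Degrees: 1:4, 2:2, 3:4, 4:2, 5:4, 6:6, 7:4, 8:2, 9:4, 10:2, 11:6
All degrees are even and the non-isolated vertices are connected — an Eulerian circuit exists.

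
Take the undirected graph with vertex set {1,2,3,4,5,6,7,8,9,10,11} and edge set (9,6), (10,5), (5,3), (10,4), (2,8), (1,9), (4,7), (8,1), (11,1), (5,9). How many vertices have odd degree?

Degrees: 1:3, 2:1, 3:1, 4:2, 5:3, 6:1, 7:1, 8:2, 9:3, 10:2, 11:1
Odd-degree vertices: 1, 2, 3, 5, 6, 7, 9, 11.

8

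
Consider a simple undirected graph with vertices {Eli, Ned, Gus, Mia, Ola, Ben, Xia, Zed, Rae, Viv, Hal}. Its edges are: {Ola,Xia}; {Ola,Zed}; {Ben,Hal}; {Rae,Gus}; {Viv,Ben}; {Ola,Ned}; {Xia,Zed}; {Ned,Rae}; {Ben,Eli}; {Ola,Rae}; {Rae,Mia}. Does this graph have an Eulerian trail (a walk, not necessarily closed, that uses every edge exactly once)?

Degrees: Eli:1, Ned:2, Gus:1, Mia:1, Ola:4, Ben:3, Xia:2, Zed:2, Rae:4, Viv:1, Hal:1
Odd-degree vertices: Eli, Gus, Mia, Ben, Viv, Hal (6 total).
An Eulerian trail requires 0 or 2 odd-degree vertices; here there are 6.

No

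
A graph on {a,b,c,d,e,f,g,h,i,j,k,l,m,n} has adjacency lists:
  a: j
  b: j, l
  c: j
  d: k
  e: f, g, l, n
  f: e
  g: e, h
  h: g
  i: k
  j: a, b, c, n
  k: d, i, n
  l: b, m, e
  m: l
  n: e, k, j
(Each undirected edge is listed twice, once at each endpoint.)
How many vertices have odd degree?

Degrees: a:1, b:2, c:1, d:1, e:4, f:1, g:2, h:1, i:1, j:4, k:3, l:3, m:1, n:3
Odd-degree vertices: a, c, d, f, h, i, k, l, m, n.

10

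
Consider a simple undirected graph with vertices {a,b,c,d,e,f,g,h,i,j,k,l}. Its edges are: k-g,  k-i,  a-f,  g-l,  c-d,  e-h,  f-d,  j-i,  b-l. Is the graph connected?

Component: {e, h}
Component: {a, c, d, f}
Component: {b, g, i, j, k, l}
No edge joins these 3 groups, so the graph is disconnected.

No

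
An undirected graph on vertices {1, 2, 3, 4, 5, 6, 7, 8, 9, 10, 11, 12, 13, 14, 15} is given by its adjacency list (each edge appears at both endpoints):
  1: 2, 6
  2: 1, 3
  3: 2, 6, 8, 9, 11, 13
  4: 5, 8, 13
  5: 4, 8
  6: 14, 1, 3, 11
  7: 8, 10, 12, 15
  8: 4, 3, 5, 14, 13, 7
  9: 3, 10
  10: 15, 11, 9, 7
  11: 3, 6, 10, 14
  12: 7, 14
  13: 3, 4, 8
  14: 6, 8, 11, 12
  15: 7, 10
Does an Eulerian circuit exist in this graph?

No

Degrees: 1:2, 2:2, 3:6, 4:3, 5:2, 6:4, 7:4, 8:6, 9:2, 10:4, 11:4, 12:2, 13:3, 14:4, 15:2
4, 13 have odd degree; an Eulerian circuit needs every degree to be even, so none exists.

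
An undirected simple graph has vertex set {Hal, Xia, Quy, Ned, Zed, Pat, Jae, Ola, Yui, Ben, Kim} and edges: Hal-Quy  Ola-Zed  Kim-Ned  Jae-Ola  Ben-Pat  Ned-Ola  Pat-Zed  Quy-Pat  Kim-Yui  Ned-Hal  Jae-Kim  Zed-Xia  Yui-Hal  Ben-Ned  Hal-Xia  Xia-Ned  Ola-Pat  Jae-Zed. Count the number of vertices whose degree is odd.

4

Degrees: Hal:4, Xia:3, Quy:2, Ned:5, Zed:4, Pat:4, Jae:3, Ola:4, Yui:2, Ben:2, Kim:3
Odd-degree vertices: Xia, Ned, Jae, Kim.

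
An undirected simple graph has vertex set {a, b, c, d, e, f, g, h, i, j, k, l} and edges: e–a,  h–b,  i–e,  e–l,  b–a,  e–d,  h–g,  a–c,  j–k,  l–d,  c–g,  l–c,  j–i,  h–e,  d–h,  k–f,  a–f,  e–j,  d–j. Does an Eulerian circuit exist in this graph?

No

Degrees: a:4, b:2, c:3, d:4, e:6, f:2, g:2, h:4, i:2, j:4, k:2, l:3
c, l have odd degree; an Eulerian circuit needs every degree to be even, so none exists.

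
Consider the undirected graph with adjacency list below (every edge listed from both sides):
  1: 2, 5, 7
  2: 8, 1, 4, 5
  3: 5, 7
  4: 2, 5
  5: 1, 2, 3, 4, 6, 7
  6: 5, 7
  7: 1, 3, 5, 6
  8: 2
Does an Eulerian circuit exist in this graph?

Degrees: 1:3, 2:4, 3:2, 4:2, 5:6, 6:2, 7:4, 8:1
Vertices with odd degree: 1, 8. An Eulerian circuit requires all degrees even.

No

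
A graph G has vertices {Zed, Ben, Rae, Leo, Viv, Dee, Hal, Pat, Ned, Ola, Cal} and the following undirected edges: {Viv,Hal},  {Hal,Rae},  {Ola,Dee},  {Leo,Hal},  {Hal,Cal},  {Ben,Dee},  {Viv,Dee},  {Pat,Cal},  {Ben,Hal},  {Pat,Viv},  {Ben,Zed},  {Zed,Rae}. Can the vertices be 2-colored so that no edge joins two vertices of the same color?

Partition the vertices as {Ben, Rae, Leo, Viv, Ned, Ola, Cal} vs {Zed, Dee, Hal, Pat}. Each listed edge has one endpoint in each part, so the graph is bipartite.

Yes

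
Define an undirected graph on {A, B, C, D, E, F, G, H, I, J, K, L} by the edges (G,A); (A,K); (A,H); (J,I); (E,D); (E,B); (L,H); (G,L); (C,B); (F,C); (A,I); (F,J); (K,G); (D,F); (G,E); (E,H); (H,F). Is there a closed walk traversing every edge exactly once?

Degrees: A:4, B:2, C:2, D:2, E:4, F:4, G:4, H:4, I:2, J:2, K:2, L:2
All degrees are even and the non-isolated vertices are connected — an Eulerian circuit exists.

Yes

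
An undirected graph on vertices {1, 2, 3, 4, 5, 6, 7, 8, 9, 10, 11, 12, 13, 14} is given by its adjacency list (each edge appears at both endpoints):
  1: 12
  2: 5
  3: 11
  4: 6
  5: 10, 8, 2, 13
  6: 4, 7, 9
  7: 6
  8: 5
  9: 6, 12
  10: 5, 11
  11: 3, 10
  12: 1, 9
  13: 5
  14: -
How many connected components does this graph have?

Component: {14}
Component: {1, 4, 6, 7, 9, 12}
Component: {2, 3, 5, 8, 10, 11, 13}

3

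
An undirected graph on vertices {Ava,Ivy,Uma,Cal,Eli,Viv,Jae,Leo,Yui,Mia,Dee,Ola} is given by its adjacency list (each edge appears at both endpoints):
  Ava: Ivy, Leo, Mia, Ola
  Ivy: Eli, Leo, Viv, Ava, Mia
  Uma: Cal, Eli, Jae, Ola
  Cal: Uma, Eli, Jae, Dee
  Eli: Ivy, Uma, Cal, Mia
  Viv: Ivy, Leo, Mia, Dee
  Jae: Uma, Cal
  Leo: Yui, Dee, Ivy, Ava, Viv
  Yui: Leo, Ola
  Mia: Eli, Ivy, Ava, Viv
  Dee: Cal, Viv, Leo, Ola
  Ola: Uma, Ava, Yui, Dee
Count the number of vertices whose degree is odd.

Degrees: Ava:4, Ivy:5, Uma:4, Cal:4, Eli:4, Viv:4, Jae:2, Leo:5, Yui:2, Mia:4, Dee:4, Ola:4
Odd-degree vertices: Ivy, Leo.

2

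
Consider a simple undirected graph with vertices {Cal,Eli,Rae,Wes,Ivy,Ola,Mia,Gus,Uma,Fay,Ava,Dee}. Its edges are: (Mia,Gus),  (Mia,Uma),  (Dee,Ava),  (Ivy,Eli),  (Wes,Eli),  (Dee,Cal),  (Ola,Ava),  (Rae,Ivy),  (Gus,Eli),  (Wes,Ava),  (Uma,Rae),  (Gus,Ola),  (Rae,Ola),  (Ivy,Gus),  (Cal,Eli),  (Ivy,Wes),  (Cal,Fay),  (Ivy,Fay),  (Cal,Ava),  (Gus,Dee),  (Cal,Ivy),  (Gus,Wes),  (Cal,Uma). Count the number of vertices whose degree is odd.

4

Degrees: Cal:6, Eli:4, Rae:3, Wes:4, Ivy:6, Ola:3, Mia:2, Gus:6, Uma:3, Fay:2, Ava:4, Dee:3
Odd-degree vertices: Rae, Ola, Uma, Dee.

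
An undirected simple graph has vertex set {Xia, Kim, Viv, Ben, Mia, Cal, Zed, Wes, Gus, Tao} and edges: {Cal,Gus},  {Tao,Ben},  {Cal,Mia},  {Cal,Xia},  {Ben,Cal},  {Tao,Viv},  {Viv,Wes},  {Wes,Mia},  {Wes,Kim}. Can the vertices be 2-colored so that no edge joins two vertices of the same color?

Yes

A valid 2-coloring puts {Cal, Zed, Wes, Tao} on one side and {Xia, Kim, Viv, Ben, Mia, Gus} on the other; every edge crosses between the two sides.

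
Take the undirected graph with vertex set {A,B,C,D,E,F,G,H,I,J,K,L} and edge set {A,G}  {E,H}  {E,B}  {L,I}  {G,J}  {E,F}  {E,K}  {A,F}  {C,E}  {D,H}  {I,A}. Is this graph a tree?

Yes

|V| = 12, |E| = 11.
Connected and |E| = |V| - 1, which characterizes a tree.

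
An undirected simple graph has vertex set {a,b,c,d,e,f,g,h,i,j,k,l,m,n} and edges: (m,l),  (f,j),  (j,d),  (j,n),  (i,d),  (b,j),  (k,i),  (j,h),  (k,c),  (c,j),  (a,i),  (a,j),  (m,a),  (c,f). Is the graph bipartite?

The cycle f-c-j-f has length 3, which is odd, so the graph is not bipartite.

No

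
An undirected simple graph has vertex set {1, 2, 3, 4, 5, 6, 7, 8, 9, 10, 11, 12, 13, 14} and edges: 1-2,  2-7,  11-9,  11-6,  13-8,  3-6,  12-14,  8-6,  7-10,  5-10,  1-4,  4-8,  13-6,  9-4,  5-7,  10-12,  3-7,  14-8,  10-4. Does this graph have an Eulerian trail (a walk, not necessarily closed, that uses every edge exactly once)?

Degrees: 1:2, 2:2, 3:2, 4:4, 5:2, 6:4, 7:4, 8:4, 9:2, 10:4, 11:2, 12:2, 13:2, 14:2
Odd-degree vertices: none (0 total).
The non-isolated vertices are connected and exactly 0 have odd degree, so an Eulerian trail exists.

Yes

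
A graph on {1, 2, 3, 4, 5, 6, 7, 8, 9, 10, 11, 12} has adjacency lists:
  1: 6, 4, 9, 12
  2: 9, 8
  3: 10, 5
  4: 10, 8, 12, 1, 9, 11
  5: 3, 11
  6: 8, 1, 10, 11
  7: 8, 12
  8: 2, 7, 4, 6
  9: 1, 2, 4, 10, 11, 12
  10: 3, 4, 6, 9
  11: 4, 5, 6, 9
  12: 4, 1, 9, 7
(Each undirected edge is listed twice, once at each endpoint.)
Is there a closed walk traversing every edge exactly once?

Yes

Degrees: 1:4, 2:2, 3:2, 4:6, 5:2, 6:4, 7:2, 8:4, 9:6, 10:4, 11:4, 12:4
Every vertex has even degree and the edges form a single connected piece, so an Eulerian circuit exists.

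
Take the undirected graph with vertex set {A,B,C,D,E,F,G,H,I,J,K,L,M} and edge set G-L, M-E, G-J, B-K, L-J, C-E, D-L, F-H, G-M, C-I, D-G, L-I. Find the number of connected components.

Component: {A}
Component: {B, K}
Component: {F, H}
Component: {C, D, E, G, I, J, L, M}

4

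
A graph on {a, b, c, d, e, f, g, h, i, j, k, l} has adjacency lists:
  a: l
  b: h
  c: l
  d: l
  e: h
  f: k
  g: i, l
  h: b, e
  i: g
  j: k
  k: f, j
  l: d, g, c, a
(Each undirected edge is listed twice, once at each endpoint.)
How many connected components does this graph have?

3

Component: {b, e, h}
Component: {f, j, k}
Component: {a, c, d, g, i, l}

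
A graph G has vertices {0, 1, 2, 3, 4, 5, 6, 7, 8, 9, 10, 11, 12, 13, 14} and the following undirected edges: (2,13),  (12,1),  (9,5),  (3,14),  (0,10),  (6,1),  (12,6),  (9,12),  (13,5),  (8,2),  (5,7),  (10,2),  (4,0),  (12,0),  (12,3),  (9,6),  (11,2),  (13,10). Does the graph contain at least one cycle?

|V| = 15, |E| = 18, number of components = 1.
Since 18 > 15 - 1, a cycle must exist; for instance 0-10-2-13-5-9-12-0.

Yes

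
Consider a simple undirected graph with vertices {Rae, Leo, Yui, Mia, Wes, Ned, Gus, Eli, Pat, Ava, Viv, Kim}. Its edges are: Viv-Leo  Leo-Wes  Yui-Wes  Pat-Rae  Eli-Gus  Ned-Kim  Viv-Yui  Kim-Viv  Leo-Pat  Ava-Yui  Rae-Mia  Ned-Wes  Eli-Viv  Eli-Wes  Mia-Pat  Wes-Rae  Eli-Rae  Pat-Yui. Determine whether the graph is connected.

A breadth-first search from Rae visits Rae, Wes, Mia, Eli, Pat, Yui, Ned, Leo, Gus, Viv, Ava, Kim — all 12 vertices — so the graph is connected.

Yes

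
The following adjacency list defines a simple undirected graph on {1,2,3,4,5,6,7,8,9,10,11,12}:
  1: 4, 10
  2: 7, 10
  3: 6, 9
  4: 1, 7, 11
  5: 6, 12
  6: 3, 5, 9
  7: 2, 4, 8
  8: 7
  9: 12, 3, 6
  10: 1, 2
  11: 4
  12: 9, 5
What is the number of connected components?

Component: {3, 5, 6, 9, 12}
Component: {1, 2, 4, 7, 8, 10, 11}

2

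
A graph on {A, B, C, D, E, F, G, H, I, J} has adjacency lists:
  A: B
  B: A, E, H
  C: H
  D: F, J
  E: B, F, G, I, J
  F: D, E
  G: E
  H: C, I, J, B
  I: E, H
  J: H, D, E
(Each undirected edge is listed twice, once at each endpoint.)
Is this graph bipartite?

Color {B, C, F, G, I, J} black and {A, D, E, H} white. No edge joins two same-colored vertices, so the graph is bipartite.

Yes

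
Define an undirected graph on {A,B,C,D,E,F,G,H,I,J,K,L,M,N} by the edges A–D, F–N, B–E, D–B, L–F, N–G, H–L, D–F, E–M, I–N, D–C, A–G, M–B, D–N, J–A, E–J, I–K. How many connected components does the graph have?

Component: {A, B, C, D, E, F, G, H, I, J, K, L, M, N}

1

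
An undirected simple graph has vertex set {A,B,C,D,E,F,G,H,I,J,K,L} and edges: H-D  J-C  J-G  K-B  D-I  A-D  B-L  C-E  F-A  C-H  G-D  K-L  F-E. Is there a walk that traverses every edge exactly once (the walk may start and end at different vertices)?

Degrees: A:2, B:2, C:3, D:4, E:2, F:2, G:2, H:2, I:1, J:2, K:2, L:2
Odd-degree vertices: C, I (2 total).
The edges lie in more than one component, so no single trail can cover them all.

No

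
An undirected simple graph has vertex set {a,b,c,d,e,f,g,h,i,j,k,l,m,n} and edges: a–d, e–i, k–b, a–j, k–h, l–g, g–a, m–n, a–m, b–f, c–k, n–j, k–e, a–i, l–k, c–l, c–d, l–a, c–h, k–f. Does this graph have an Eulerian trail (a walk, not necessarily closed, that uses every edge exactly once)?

Yes

Degrees: a:6, b:2, c:4, d:2, e:2, f:2, g:2, h:2, i:2, j:2, k:6, l:4, m:2, n:2
Odd-degree vertices: none (0 total).
With 0 odd-degree vertices and all edges in one connected piece, an Eulerian trail exists.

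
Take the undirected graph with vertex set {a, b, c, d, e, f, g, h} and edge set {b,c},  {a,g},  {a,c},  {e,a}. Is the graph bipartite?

Color {c, d, e, f, g, h} black and {a, b} white. No edge joins two same-colored vertices, so the graph is bipartite.

Yes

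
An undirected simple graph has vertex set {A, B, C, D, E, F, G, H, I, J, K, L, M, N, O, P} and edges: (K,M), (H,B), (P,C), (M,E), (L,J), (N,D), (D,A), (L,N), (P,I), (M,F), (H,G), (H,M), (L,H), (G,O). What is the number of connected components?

2

Component: {C, I, P}
Component: {A, B, D, E, F, G, H, J, K, L, M, N, O}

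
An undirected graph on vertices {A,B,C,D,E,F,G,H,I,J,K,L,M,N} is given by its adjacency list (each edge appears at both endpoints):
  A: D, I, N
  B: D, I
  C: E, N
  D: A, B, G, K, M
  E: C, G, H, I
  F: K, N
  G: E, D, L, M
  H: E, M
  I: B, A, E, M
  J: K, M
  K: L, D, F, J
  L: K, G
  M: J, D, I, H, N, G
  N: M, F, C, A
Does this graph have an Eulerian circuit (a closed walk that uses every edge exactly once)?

No

Degrees: A:3, B:2, C:2, D:5, E:4, F:2, G:4, H:2, I:4, J:2, K:4, L:2, M:6, N:4
Vertices with odd degree: A, D. An Eulerian circuit requires all degrees even.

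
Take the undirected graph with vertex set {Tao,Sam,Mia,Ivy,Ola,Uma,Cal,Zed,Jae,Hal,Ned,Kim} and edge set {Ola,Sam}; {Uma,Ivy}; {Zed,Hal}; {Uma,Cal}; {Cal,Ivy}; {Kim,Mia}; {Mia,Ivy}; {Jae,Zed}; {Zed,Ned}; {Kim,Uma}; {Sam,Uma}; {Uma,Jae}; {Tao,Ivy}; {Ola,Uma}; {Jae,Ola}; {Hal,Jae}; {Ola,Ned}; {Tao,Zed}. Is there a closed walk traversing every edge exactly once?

Degrees: Tao:2, Sam:2, Mia:2, Ivy:4, Ola:4, Uma:6, Cal:2, Zed:4, Jae:4, Hal:2, Ned:2, Kim:2
Every vertex has even degree and the edges form a single connected piece, so an Eulerian circuit exists.

Yes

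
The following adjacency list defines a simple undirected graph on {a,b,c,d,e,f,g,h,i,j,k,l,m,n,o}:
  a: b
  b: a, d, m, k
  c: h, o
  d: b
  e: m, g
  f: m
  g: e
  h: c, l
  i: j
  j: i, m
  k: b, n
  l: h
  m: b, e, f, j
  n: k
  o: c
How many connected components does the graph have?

2

Component: {c, h, l, o}
Component: {a, b, d, e, f, g, i, j, k, m, n}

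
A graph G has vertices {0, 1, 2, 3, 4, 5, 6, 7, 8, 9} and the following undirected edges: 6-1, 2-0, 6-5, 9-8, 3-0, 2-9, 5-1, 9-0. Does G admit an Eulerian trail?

Degrees: 0:3, 1:2, 2:2, 3:1, 4:0, 5:2, 6:2, 7:0, 8:1, 9:3
Odd-degree vertices: 0, 3, 8, 9 (4 total).
An Eulerian trail requires 0 or 2 odd-degree vertices; here there are 4.

No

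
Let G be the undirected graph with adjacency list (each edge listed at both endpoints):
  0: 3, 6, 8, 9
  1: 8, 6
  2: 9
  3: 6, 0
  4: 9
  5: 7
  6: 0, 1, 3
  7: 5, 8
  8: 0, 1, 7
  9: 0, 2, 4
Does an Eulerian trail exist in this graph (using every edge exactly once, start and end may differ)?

Degrees: 0:4, 1:2, 2:1, 3:2, 4:1, 5:1, 6:3, 7:2, 8:3, 9:3
Odd-degree vertices: 2, 4, 5, 6, 8, 9 (6 total).
An Eulerian trail requires 0 or 2 odd-degree vertices; here there are 6.

No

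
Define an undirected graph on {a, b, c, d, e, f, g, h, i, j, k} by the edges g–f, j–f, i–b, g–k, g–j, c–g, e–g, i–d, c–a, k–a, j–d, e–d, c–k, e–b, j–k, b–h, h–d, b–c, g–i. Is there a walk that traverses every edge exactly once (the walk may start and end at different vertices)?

Yes

Degrees: a:2, b:4, c:4, d:4, e:3, f:2, g:6, h:2, i:3, j:4, k:4
Odd-degree vertices: e, i (2 total).
With 2 odd-degree vertices and all edges in one connected piece, an Eulerian trail exists (from e to i).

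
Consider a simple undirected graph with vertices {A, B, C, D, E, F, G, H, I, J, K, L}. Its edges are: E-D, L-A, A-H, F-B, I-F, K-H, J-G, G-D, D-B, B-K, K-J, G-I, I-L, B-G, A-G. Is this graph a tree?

No

|V| = 12, |E| = 15.
It is not connected, so it is not a tree.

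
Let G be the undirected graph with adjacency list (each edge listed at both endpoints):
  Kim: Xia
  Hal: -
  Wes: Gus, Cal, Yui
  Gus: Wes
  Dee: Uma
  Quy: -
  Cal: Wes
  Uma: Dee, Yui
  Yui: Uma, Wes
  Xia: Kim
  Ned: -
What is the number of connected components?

5

Component: {Hal}
Component: {Quy}
Component: {Ned}
Component: {Kim, Xia}
Component: {Wes, Gus, Dee, Cal, Uma, Yui}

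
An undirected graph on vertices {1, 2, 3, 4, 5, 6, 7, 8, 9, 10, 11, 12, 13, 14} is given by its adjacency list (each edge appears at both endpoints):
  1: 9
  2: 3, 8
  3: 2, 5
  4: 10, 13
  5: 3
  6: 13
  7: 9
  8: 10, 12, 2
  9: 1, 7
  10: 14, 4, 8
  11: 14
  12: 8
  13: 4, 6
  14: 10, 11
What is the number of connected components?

2

Component: {1, 7, 9}
Component: {2, 3, 4, 5, 6, 8, 10, 11, 12, 13, 14}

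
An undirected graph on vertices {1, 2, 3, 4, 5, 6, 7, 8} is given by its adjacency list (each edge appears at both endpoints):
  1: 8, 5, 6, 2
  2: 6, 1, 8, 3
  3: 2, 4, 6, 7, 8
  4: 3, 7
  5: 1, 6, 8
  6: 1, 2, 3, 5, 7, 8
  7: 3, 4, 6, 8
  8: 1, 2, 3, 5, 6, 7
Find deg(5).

3

Neighbors of 5: 1, 6, 8.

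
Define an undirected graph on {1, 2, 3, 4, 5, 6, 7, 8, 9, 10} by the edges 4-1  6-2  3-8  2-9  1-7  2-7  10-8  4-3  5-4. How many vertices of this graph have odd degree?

Degrees: 1:2, 2:3, 3:2, 4:3, 5:1, 6:1, 7:2, 8:2, 9:1, 10:1
Odd-degree vertices: 2, 4, 5, 6, 9, 10.

6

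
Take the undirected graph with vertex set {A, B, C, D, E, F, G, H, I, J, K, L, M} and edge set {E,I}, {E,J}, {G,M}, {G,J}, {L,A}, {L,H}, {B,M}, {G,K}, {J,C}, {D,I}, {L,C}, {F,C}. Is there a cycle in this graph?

No

The graph has 13 vertices, 12 edges, and 1 connected component.
Since 12 = 13 - 1, the graph is a forest and contains no cycle.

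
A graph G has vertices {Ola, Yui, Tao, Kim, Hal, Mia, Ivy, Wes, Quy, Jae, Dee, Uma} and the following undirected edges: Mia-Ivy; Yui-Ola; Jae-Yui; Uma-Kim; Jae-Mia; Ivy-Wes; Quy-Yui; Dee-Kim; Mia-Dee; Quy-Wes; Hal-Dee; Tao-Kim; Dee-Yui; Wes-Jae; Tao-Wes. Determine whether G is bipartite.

Yes

Partition the vertices as {Yui, Kim, Hal, Mia, Wes} vs {Ola, Tao, Ivy, Quy, Jae, Dee, Uma}. Each listed edge has one endpoint in each part, so the graph is bipartite.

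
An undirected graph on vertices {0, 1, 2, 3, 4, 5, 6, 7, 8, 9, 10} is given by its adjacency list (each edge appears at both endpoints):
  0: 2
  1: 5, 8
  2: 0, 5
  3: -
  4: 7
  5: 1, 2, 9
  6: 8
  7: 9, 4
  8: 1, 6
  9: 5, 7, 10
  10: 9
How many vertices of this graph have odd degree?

6

Degrees: 0:1, 1:2, 2:2, 3:0, 4:1, 5:3, 6:1, 7:2, 8:2, 9:3, 10:1
Odd-degree vertices: 0, 4, 5, 6, 9, 10.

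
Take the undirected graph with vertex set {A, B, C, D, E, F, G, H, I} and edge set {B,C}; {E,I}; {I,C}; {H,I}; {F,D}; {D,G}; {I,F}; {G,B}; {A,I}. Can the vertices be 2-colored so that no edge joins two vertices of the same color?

Yes

Color {B, D, I} black and {A, C, E, F, G, H} white. No edge joins two same-colored vertices, so the graph is bipartite.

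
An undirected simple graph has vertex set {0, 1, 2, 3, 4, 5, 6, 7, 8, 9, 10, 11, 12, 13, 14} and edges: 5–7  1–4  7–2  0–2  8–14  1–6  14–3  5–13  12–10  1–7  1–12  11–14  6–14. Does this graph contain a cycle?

No

|V| = 15, |E| = 13, number of components = 2.
Since 13 = 15 - 2, the graph is a forest and contains no cycle.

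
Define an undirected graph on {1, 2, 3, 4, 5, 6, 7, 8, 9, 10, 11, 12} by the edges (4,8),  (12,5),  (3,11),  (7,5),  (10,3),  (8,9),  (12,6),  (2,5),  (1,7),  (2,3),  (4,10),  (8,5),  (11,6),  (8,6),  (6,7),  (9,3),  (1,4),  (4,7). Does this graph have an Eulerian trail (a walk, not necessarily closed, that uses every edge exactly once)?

Yes

Degrees: 1:2, 2:2, 3:4, 4:4, 5:4, 6:4, 7:4, 8:4, 9:2, 10:2, 11:2, 12:2
Odd-degree vertices: none (0 total).
The non-isolated vertices are connected and exactly 0 have odd degree, so an Eulerian trail exists.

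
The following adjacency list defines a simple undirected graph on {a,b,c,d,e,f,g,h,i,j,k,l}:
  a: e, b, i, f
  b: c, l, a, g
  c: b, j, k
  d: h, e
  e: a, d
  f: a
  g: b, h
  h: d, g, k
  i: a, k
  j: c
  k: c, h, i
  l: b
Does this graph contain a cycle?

Yes

The graph has 12 vertices, 14 edges, and 1 connected component.
Since 14 > 12 - 1, a cycle must exist; for instance a-b-g-h-d-e-a.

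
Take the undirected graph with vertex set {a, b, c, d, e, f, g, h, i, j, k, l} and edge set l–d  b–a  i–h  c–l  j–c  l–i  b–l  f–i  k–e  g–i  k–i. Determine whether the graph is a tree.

The graph has 12 vertices and 11 edges.
It is connected with exactly 11 edges, hence acyclic — it is a tree.

Yes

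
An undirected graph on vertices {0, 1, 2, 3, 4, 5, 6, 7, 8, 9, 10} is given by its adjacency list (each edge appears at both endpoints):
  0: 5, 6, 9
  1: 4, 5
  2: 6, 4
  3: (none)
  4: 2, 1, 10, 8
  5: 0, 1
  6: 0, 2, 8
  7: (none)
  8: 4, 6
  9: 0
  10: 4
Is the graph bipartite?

A valid 2-coloring puts {3, 4, 5, 6, 7, 9} on one side and {0, 1, 2, 8, 10} on the other; every edge crosses between the two sides.

Yes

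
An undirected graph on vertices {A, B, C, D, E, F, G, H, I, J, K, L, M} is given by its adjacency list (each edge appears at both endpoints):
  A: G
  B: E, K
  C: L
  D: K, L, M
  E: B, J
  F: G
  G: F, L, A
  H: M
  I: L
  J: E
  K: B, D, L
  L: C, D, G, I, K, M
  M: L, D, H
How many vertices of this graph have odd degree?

Degrees: A:1, B:2, C:1, D:3, E:2, F:1, G:3, H:1, I:1, J:1, K:3, L:6, M:3
Odd-degree vertices: A, C, D, F, G, H, I, J, K, M.

10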